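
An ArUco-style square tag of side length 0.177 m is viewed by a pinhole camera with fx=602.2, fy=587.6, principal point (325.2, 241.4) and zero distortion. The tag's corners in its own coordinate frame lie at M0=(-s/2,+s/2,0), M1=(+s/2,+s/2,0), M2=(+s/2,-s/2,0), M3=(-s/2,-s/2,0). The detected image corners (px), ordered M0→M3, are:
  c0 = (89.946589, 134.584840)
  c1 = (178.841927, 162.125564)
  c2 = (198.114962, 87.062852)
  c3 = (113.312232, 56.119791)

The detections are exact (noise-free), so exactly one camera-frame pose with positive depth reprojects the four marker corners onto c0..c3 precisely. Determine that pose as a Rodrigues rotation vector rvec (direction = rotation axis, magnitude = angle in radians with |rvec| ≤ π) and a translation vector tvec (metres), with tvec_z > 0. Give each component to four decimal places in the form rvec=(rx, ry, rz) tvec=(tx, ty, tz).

rvec=(-0.1902, -0.4361, 0.2270) tvec=(-0.3644, -0.2751, 1.2279)

Intrinsics K: fx=602.2, fy=587.6, cx=325.2, cy=241.4
Marker side s = 0.177 m; corners in marker frame (Z=0):
  M0 = (-0.0885, +0.0885, 0)
  M1 = (+0.0885, +0.0885, 0)
  M2 = (+0.0885, -0.0885, 0)
  M3 = (-0.0885, -0.0885, 0)
Detected image corners:
  c0 = (89.946589, 134.584840) px
  c1 = (178.841927, 162.125564) px
  c2 = (198.114962, 87.062852) px
  c3 = (113.312232, 56.119791) px
Planar DLT: solve 8×8 A·h = b for H (H[2,2]=1):
  H  [+537.15037 -147.28098 +146.46704]
  H  [+200.75035 +412.82765 +109.75351]
  H  [+0.32174 -0.18725 +1.00000]
B = K⁻¹H; ‖b₁‖=0.814404, ‖b₂‖=0.814404; λ = 2/(‖b₁‖+‖b₂‖) = 1.227892, sign → tz>0 ⇒ λ=+1.227892
r₁ = λ·B[:,0] = (+0.88192,+0.25720,+0.39506); r₂ = λ·B[:,1] = (-0.17614,+0.95713,-0.22993)
r₃ = r₁×r₂ = (-0.43726,+0.13319,+0.88942); SVD([r₁ r₂ r₃]) → R = UVᵀ:
  R  [+0.88192 -0.17614 -0.43726]
  R  [+0.25720 +0.95713 +0.13319]
  R  [+0.39506 -0.22993 +0.88942]
t = (-0.36444, -0.27510, +1.22789) m
tr R = 2.728466; θ = arccos((tr R − 1)/2) = 0.527173 rad = 30.205°
axis k = ((R−Rᵀ)₃₂, (R−Rᵀ)₁₃, (R−Rᵀ)₂₁) / (2 sinθ) = (-0.360886, -0.827209, +0.430681)
rvec = θ·k = (-0.190249, -0.436082, +0.227043)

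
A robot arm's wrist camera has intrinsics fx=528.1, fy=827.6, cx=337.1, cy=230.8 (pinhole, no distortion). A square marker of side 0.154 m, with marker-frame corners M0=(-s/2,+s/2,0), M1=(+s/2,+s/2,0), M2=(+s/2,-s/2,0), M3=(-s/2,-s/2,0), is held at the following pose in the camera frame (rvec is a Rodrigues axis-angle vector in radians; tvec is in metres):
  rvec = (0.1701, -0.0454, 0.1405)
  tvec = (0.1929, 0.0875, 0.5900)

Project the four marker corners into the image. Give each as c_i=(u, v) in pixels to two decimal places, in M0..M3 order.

Intrinsics K: fx=528.1, fy=827.6, cx=337.1, cy=230.8
Marker side s = 0.154 m; corners in marker frame (Z=0):
  M0 = (-0.0770, +0.0770, 0)
  M1 = (+0.0770, +0.0770, 0)
  M2 = (+0.0770, -0.0770, 0)
  M3 = (-0.0770, -0.0770, 0)
rvec = (0.1701, -0.0454, 0.1405), |rvec| = θ = 0.22525 rad = 12.906°
Rodrigues: sinθ=0.22335, 1−cosθ=0.02526; R = I + sinθ·[k]× + (1−cosθ)·[k]×²:
    [+0.98915 -0.14316 -0.03312]
    [+0.13547 +0.97577 -0.17184]
    [+0.05692 +0.16549 +0.98457]
t = (0.1929, 0.0875, 0.5900) m
M0: Pc = R·M0+t = (+0.10571, +0.15220, +0.59836); u = 528.1·(+0.10571)/0.59836 + 337.1 = 430.3996, v = 827.6·(+0.15220)/0.59836 + 230.8 = 441.3137
M1: Pc = R·M1+t = (+0.25804, +0.17307, +0.60713); u = 528.1·(+0.25804)/0.60713 + 337.1 = 561.5535, v = 827.6·(+0.17307)/0.60713 + 230.8 = 466.7130
M2: Pc = R·M2+t = (+0.28009, +0.02280, +0.58164); u = 528.1·(+0.28009)/0.58164 + 337.1 = 591.4055, v = 827.6·(+0.02280)/0.58164 + 230.8 = 263.2376
M3: Pc = R·M3+t = (+0.12776, +0.00193, +0.57287); u = 528.1·(+0.12776)/0.57287 + 337.1 = 454.8737, v = 827.6·(+0.00193)/0.57287 + 230.8 = 233.5952

c0=(430.40, 441.31) c1=(561.55, 466.71) c2=(591.41, 263.24) c3=(454.87, 233.60)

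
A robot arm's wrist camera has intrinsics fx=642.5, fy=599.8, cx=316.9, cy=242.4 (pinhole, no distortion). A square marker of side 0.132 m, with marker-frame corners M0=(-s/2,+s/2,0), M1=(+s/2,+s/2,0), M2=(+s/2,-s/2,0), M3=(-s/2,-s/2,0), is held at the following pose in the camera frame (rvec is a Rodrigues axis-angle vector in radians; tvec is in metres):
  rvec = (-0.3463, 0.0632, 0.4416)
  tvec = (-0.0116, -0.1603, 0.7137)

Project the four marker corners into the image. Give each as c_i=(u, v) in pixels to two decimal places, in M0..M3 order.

c0=(225.78, 130.15) c1=(335.39, 174.45) c2=(384.49, 85.95) c3=(279.84, 46.24)

Intrinsics K: fx=642.5, fy=599.8, cx=316.9, cy=242.4
Marker side s = 0.132 m; corners in marker frame (Z=0):
  M0 = (-0.0660, +0.0660, 0)
  M1 = (+0.0660, +0.0660, 0)
  M2 = (+0.0660, -0.0660, 0)
  M3 = (-0.0660, -0.0660, 0)
rvec = (-0.3463, 0.0632, 0.4416), |rvec| = θ = 0.56474 rad = 32.357°
Rodrigues: sinθ=0.53519, 1−cosθ=0.15527; R = I + sinθ·[k]× + (1−cosθ)·[k]×²:
    [+0.90311 -0.42915 -0.01456]
    [+0.40784 +0.84667 +0.34177]
    [-0.13435 -0.31460 +0.93967]
t = (-0.0116, -0.1603, 0.7137) m
M0: Pc = R·M0+t = (-0.09953, -0.13134, +0.70180); u = 642.5·(-0.09953)/0.70180 + 316.9 = 225.7807, v = 599.8·(-0.13134)/0.70180 + 242.4 = 130.1520
M1: Pc = R·M1+t = (+0.01968, -0.07750, +0.68407); u = 642.5·(+0.01968)/0.68407 + 316.9 = 335.3854, v = 599.8·(-0.07750)/0.68407 + 242.4 = 174.4455
M2: Pc = R·M2+t = (+0.07633, -0.18926, +0.72560); u = 642.5·(+0.07633)/0.72560 + 316.9 = 384.4883, v = 599.8·(-0.18926)/0.72560 + 242.4 = 85.9496
M3: Pc = R·M3+t = (-0.04288, -0.24310, +0.74333); u = 642.5·(-0.04288)/0.74333 + 316.9 = 279.8353, v = 599.8·(-0.24310)/0.74333 + 242.4 = 46.2419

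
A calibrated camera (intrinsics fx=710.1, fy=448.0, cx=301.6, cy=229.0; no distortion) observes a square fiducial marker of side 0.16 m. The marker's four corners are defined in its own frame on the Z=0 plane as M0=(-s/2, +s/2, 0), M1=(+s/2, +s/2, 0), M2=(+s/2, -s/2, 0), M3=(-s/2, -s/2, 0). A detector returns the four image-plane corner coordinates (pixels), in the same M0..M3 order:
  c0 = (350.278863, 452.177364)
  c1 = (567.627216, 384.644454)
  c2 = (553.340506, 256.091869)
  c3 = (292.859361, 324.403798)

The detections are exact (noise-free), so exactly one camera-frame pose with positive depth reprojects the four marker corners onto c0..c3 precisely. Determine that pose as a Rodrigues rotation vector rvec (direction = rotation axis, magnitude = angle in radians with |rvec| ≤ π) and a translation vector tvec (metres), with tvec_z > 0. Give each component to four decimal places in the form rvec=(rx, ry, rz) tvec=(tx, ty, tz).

rvec=(0.4224, -0.2940, -0.2923) tvec=(0.0860, 0.1209, 0.4187)

Intrinsics K: fx=710.1, fy=448.0, cx=301.6, cy=229.0
Marker side s = 0.16 m; corners in marker frame (Z=0):
  M0 = (-0.0800, +0.0800, 0)
  M1 = (+0.0800, +0.0800, 0)
  M2 = (+0.0800, -0.0800, 0)
  M3 = (-0.0800, -0.0800, 0)
Detected image corners:
  c0 = (350.278863, 452.177364) px
  c1 = (567.627216, 384.644454) px
  c2 = (553.340506, 256.091869) px
  c3 = (292.859361, 324.403798) px
Planar DLT: solve 8×8 A·h = b for H (H[2,2]=1):
  H  [+1710.66989 +681.78903 +447.49048]
  H  [-240.50376 +1173.34528 +358.30543]
  H  [+0.51875 +1.05051 +1.00000]
B = K⁻¹H; ‖b₁‖=2.388061, ‖b₂‖=2.388061; λ = 2/(‖b₁‖+‖b₂‖) = 0.418750, sign → tz>0 ⇒ λ=+0.418750
r₁ = λ·B[:,0] = (+0.91653,-0.33584,+0.21722); r₂ = λ·B[:,1] = (+0.21522,+0.87188,+0.43990)
r₃ = r₁×r₂ = (-0.33713,-0.35643,+0.87138); SVD([r₁ r₂ r₃]) → R = UVᵀ:
  R  [+0.91653 +0.21522 -0.33713]
  R  [-0.33584 +0.87188 -0.35643]
  R  [+0.21722 +0.43990 +0.87138]
t = (+0.08603, +0.12086, +0.41875) m
tr R = 2.659787; θ = arccos((tr R − 1)/2) = 0.591880 rad = 33.912°
axis k = ((R−Rᵀ)₃₂, (R−Rᵀ)₁₃, (R−Rᵀ)₂₁) / (2 sinθ) = (+0.713656, -0.496801, -0.493846)
rvec = θ·k = (+0.422399, -0.294046, -0.292297)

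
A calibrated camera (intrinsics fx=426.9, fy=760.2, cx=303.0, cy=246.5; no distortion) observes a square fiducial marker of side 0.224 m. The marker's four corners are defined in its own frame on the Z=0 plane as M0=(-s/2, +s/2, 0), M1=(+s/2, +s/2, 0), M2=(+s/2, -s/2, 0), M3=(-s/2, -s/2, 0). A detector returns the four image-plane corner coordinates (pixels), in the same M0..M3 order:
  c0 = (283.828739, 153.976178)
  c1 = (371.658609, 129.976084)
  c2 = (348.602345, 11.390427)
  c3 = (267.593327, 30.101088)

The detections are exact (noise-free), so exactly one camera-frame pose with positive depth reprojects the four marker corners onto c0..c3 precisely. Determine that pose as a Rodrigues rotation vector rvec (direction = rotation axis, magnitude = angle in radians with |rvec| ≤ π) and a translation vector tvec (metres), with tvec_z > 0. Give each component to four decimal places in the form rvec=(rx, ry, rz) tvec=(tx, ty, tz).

rvec=(-0.4590, -0.0986, -0.1983) tvec=(0.0389, -0.2434, 1.1020)

Intrinsics K: fx=426.9, fy=760.2, cx=303.0, cy=246.5
Marker side s = 0.224 m; corners in marker frame (Z=0):
  M0 = (-0.1120, +0.1120, 0)
  M1 = (+0.1120, +0.1120, 0)
  M2 = (+0.1120, -0.1120, 0)
  M3 = (-0.1120, -0.1120, 0)
Detected image corners:
  c0 = (283.828739, 153.976178) px
  c1 = (371.658609, 129.976084) px
  c2 = (348.602345, 11.390427) px
  c3 = (267.593327, 30.101088) px
Planar DLT: solve 8×8 A·h = b for H (H[2,2]=1):
  H  [+416.28912 -36.08261 +318.08766]
  H  [-84.56319 +509.30618 +78.56222]
  H  [+0.12607 -0.39004 +1.00000]
B = K⁻¹H; ‖b₁‖=0.907430, ‖b₂‖=0.907430; λ = 2/(‖b₁‖+‖b₂‖) = 1.102013, sign → tz>0 ⇒ λ=+1.102013
r₁ = λ·B[:,0] = (+0.97601,-0.16764,+0.13894); r₂ = λ·B[:,1] = (+0.21194,+0.87768,-0.42983)
r₃ = r₁×r₂ = (-0.04989,+0.44896,+0.89216); SVD([r₁ r₂ r₃]) → R = UVᵀ:
  R  [+0.97601 +0.21194 -0.04989]
  R  [-0.16764 +0.87768 +0.44896]
  R  [+0.13894 -0.42983 +0.89216]
t = (+0.03895, -0.24345, +1.10201) m
tr R = 2.745850; θ = arccos((tr R − 1)/2) = 0.509631 rad = 29.200°
axis k = ((R−Rᵀ)₃₂, (R−Rᵀ)₁₃, (R−Rᵀ)₂₁) / (2 sinθ) = (-0.900673, -0.193523, -0.389021)
rvec = θ·k = (-0.459010, -0.098625, -0.198257)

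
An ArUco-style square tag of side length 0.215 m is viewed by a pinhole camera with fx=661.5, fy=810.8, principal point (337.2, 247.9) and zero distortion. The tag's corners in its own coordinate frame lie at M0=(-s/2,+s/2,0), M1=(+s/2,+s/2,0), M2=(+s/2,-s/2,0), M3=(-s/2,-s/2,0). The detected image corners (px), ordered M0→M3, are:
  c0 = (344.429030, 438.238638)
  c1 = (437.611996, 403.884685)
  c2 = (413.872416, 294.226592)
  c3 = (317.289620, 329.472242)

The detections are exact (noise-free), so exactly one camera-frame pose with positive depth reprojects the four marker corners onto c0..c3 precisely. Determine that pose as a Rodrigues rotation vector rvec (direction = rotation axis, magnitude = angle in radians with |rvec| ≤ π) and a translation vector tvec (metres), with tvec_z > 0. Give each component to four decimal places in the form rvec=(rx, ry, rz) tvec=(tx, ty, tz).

Intrinsics K: fx=661.5, fy=810.8, cx=337.2, cy=247.9
Marker side s = 0.215 m; corners in marker frame (Z=0):
  M0 = (-0.1075, +0.1075, 0)
  M1 = (+0.1075, +0.1075, 0)
  M2 = (+0.1075, -0.1075, 0)
  M3 = (-0.1075, -0.1075, 0)
Detected image corners:
  c0 = (344.429030, 438.238638) px
  c1 = (437.611996, 403.884685) px
  c2 = (413.872416, 294.226592) px
  c3 = (317.289620, 329.472242) px
Planar DLT: solve 8×8 A·h = b for H (H[2,2]=1):
  H  [+446.45018 +179.94517 +378.59463]
  H  [-156.71540 +567.67096 +367.38585]
  H  [+0.01394 +0.16292 +1.00000]
B = K⁻¹H; ‖b₁‖=0.696546, ‖b₂‖=0.696546; λ = 2/(‖b₁‖+‖b₂‖) = 1.435655, sign → tz>0 ⇒ λ=+1.435655
r₁ = λ·B[:,0] = (+0.95873,-0.28361,+0.02001); r₂ = λ·B[:,1] = (+0.27130,+0.93364,+0.23390)
r₃ = r₁×r₂ = (-0.08502,-0.21882,+0.97205); SVD([r₁ r₂ r₃]) → R = UVᵀ:
  R  [+0.95873 +0.27130 -0.08502]
  R  [-0.28361 +0.93364 -0.21882]
  R  [+0.02001 +0.23390 +0.97205]
t = (+0.08984, +0.21157, +1.43565) m
tr R = 2.864426; θ = arccos((tr R − 1)/2) = 0.370316 rad = 21.218°
axis k = ((R−Rᵀ)₃₂, (R−Rᵀ)₁₃, (R−Rᵀ)₂₁) / (2 sinθ) = (+0.625459, -0.145105, -0.766645)
rvec = θ·k = (+0.231617, -0.053735, -0.283901)

rvec=(0.2316, -0.0537, -0.2839) tvec=(0.0898, 0.2116, 1.4357)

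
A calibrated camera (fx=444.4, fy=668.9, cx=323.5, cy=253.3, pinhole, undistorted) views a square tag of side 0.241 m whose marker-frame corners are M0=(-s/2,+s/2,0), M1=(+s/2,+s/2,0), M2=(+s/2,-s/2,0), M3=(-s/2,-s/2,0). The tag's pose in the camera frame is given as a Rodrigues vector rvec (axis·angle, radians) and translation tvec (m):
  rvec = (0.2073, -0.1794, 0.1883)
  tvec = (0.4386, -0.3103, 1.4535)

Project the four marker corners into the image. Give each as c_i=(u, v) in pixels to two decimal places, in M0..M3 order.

Intrinsics K: fx=444.4, fy=668.9, cx=323.5, cy=253.3
Marker side s = 0.241 m; corners in marker frame (Z=0):
  M0 = (-0.1205, +0.1205, 0)
  M1 = (+0.1205, +0.1205, 0)
  M2 = (+0.1205, -0.1205, 0)
  M3 = (-0.1205, -0.1205, 0)
rvec = (0.2073, -0.1794, 0.1883), |rvec| = θ = 0.33259 rad = 19.056°
Rodrigues: sinθ=0.32649, 1−cosθ=0.05480; R = I + sinθ·[k]× + (1−cosθ)·[k]×²:
    [+0.96649 -0.20327 -0.15677]
    [+0.16642 +0.96115 -0.22023]
    [+0.19545 +0.18676 +0.96277]
t = (0.4386, -0.3103, 1.4535) m
M0: Pc = R·M0+t = (+0.29764, -0.21454, +1.45245); u = 444.4·(+0.29764)/1.45245 + 323.5 = 414.5686, v = 668.9·(-0.21454)/1.45245 + 253.3 = 154.4995
M1: Pc = R·M1+t = (+0.53057, -0.17443, +1.49956); u = 444.4·(+0.53057)/1.49956 + 323.5 = 480.7360, v = 668.9·(-0.17443)/1.49956 + 253.3 = 175.4938
M2: Pc = R·M2+t = (+0.57956, -0.40606, +1.45455); u = 444.4·(+0.57956)/1.45455 + 323.5 = 500.5688, v = 668.9·(-0.40606)/1.45455 + 253.3 = 66.5640
M3: Pc = R·M3+t = (+0.34663, -0.44617, +1.40744); u = 444.4·(+0.34663)/1.40744 + 323.5 = 432.9491, v = 668.9·(-0.44617)/1.40744 + 253.3 = 41.2528

c0=(414.57, 154.50) c1=(480.74, 175.49) c2=(500.57, 66.56) c3=(432.95, 41.25)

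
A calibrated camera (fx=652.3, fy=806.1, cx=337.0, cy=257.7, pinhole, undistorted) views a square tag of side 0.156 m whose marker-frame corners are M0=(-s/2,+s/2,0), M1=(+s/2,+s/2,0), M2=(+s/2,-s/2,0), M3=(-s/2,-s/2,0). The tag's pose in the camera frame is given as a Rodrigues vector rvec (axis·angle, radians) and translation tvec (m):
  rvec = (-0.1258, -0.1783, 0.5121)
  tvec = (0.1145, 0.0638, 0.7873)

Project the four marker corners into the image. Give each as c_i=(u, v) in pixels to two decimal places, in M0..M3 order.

Intrinsics K: fx=652.3, fy=806.1, cx=337.0, cy=257.7
Marker side s = 0.156 m; corners in marker frame (Z=0):
  M0 = (-0.0780, +0.0780, 0)
  M1 = (+0.0780, +0.0780, 0)
  M2 = (+0.0780, -0.0780, 0)
  M3 = (-0.0780, -0.0780, 0)
rvec = (-0.1258, -0.1783, 0.5121), |rvec| = θ = 0.55665 rad = 31.894°
Rodrigues: sinθ=0.52835, 1−cosθ=0.15097; R = I + sinθ·[k]× + (1−cosθ)·[k]×²:
    [+0.85674 -0.47513 -0.20062]
    [+0.49699 +0.86452 +0.07492]
    [+0.13785 -0.16389 +0.97680]
t = (0.1145, 0.0638, 0.7873) m
M0: Pc = R·M0+t = (+0.01061, +0.09247, +0.76376); u = 652.3·(+0.01061)/0.76376 + 337.0 = 346.0651, v = 806.1·(+0.09247)/0.76376 + 257.7 = 355.2927
M1: Pc = R·M1+t = (+0.14427, +0.17000, +0.78527); u = 652.3·(+0.14427)/0.78527 + 337.0 = 456.8371, v = 806.1·(+0.17000)/0.78527 + 257.7 = 432.2071
M2: Pc = R·M2+t = (+0.21839, +0.03513, +0.81084); u = 652.3·(+0.21839)/0.81084 + 337.0 = 512.6868, v = 806.1·(+0.03513)/0.81084 + 257.7 = 292.6276
M3: Pc = R·M3+t = (+0.08473, -0.04240, +0.78933); u = 652.3·(+0.08473)/0.78933 + 337.0 = 407.0243, v = 806.1·(-0.04240)/0.78933 + 257.7 = 214.4019

c0=(346.07, 355.29) c1=(456.84, 432.21) c2=(512.69, 292.63) c3=(407.02, 214.40)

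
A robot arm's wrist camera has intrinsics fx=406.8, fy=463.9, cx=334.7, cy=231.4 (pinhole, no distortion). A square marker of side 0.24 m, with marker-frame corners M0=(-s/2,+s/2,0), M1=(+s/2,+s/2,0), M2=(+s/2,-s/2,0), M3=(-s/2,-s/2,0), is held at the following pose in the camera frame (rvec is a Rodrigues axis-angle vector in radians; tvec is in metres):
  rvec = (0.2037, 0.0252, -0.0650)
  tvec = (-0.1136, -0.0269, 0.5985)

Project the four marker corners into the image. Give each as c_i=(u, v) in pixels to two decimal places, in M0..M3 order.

Intrinsics K: fx=406.8, fy=463.9, cx=334.7, cy=231.4
Marker side s = 0.24 m; corners in marker frame (Z=0):
  M0 = (-0.1200, +0.1200, 0)
  M1 = (+0.1200, +0.1200, 0)
  M2 = (+0.1200, -0.1200, 0)
  M3 = (-0.1200, -0.1200, 0)
rvec = (0.2037, 0.0252, -0.0650), |rvec| = θ = 0.21530 rad = 12.336°
Rodrigues: sinθ=0.21364, 1−cosθ=0.02309; R = I + sinθ·[k]× + (1−cosθ)·[k]×²:
    [+0.99758 +0.06706 +0.01841]
    [-0.06194 +0.97723 -0.20295]
    [-0.03160 +0.20131 +0.97902]
t = (-0.1136, -0.0269, 0.5985) m
M0: Pc = R·M0+t = (-0.22526, +0.09780, +0.62645); u = 406.8·(-0.22526)/0.62645 + 334.7 = 188.4202, v = 463.9·(+0.09780)/0.62645 + 231.4 = 303.8235
M1: Pc = R·M1+t = (+0.01416, +0.08293, +0.61887); u = 406.8·(+0.01416)/0.61887 + 334.7 = 344.0053, v = 463.9·(+0.08293)/0.61887 + 231.4 = 293.5674
M2: Pc = R·M2+t = (-0.00194, -0.15160, +0.57055); u = 406.8·(-0.00194)/0.57055 + 334.7 = 333.3188, v = 463.9·(-0.15160)/0.57055 + 231.4 = 108.1374
M3: Pc = R·M3+t = (-0.24136, -0.13673, +0.57813); u = 406.8·(-0.24136)/0.57813 + 334.7 = 164.8715, v = 463.9·(-0.13673)/0.57813 + 231.4 = 121.6832

c0=(188.42, 303.82) c1=(344.01, 293.57) c2=(333.32, 108.14) c3=(164.87, 121.68)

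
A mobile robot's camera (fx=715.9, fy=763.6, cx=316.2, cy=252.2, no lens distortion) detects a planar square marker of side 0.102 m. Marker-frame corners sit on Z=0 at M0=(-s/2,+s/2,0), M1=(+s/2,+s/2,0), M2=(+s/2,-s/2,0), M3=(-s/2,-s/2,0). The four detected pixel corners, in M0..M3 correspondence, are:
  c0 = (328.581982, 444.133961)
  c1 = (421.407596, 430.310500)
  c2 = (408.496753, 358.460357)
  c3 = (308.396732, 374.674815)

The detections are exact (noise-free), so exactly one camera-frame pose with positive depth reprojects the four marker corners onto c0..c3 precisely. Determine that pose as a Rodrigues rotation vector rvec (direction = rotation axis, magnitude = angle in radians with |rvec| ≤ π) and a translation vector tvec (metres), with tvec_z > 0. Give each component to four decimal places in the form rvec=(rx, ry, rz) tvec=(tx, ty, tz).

rvec=(0.6261, 0.0694, -0.2040) tvec=(0.0527, 0.1480, 0.7479)

Intrinsics K: fx=715.9, fy=763.6, cx=316.2, cy=252.2
Marker side s = 0.102 m; corners in marker frame (Z=0):
  M0 = (-0.0510, +0.0510, 0)
  M1 = (+0.0510, +0.0510, 0)
  M2 = (+0.0510, -0.0510, 0)
  M3 = (-0.0510, -0.0510, 0)
Detected image corners:
  c0 = (328.581982, 444.133961) px
  c1 = (421.407596, 430.310500) px
  c2 = (408.496753, 358.460357) px
  c3 = (308.396732, 374.674815) px
Planar DLT: solve 8×8 A·h = b for H (H[2,2]=1):
  H  [+882.53558 +444.26774 +366.63054]
  H  [-214.49248 +1001.33930 +403.34354]
  H  [-0.16847 +0.76823 +1.00000]
B = K⁻¹H; ‖b₁‖=1.337096, ‖b₂‖=1.337096; λ = 2/(‖b₁‖+‖b₂‖) = 0.747890, sign → tz>0 ⇒ λ=+0.747890
r₁ = λ·B[:,0] = (+0.97762,-0.16847,-0.12600); r₂ = λ·B[:,1] = (+0.21035,+0.79098,+0.57455)
r₃ = r₁×r₂ = (+0.00287,-0.58820,+0.80871); SVD([r₁ r₂ r₃]) → R = UVᵀ:
  R  [+0.97762 +0.21035 +0.00287]
  R  [-0.16847 +0.79098 -0.58820]
  R  [-0.12600 +0.57455 +0.80871]
t = (+0.05268, +0.14803, +0.74789) m
tr R = 2.577311; θ = arccos((tr R − 1)/2) = 0.662177 rad = 37.940°
axis k = ((R−Rᵀ)₃₂, (R−Rᵀ)₁₃, (R−Rᵀ)₂₁) / (2 sinθ) = (+0.945576, +0.104796, -0.308064)
rvec = θ·k = (+0.626139, +0.069394, -0.203993)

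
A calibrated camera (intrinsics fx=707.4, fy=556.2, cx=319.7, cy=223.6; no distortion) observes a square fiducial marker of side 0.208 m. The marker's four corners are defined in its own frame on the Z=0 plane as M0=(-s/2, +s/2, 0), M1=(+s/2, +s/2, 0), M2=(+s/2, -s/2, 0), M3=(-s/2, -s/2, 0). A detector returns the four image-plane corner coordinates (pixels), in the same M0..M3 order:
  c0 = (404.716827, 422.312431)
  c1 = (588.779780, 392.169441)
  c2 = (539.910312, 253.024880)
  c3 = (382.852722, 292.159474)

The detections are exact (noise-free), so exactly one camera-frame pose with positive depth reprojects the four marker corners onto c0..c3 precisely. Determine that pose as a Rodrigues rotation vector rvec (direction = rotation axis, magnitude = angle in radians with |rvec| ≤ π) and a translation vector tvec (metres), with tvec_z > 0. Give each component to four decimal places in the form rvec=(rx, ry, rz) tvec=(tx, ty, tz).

rvec=(-0.5382, 0.5080, -0.2229) tvec=(0.1781, 0.1658, 0.8189)

Intrinsics K: fx=707.4, fy=556.2, cx=319.7, cy=223.6
Marker side s = 0.208 m; corners in marker frame (Z=0):
  M0 = (-0.1040, +0.1040, 0)
  M1 = (+0.1040, +0.1040, 0)
  M2 = (+0.1040, -0.1040, 0)
  M3 = (-0.1040, -0.1040, 0)
Detected image corners:
  c0 = (404.716827, 422.312431) px
  c1 = (588.779780, 392.169441) px
  c2 = (539.910312, 253.024880) px
  c3 = (382.852722, 292.159474) px
Planar DLT: solve 8×8 A·h = b for H (H[2,2]=1):
  H  [+580.47225 -149.20818 +473.50002]
  H  [-334.81185 +422.08270 +336.18299]
  H  [-0.49070 -0.65947 +1.00000]
B = K⁻¹H; ‖b₁‖=1.221077, ‖b₂‖=1.221077; λ = 2/(‖b₁‖+‖b₂‖) = 0.818949, sign → tz>0 ⇒ λ=+0.818949
r₁ = λ·B[:,0] = (+0.85362,-0.33142,-0.40186); r₂ = λ·B[:,1] = (+0.07134,+0.83859,-0.54007)
r₃ = r₁×r₂ = (+0.51599,+0.43235,+0.73948); SVD([r₁ r₂ r₃]) → R = UVᵀ:
  R  [+0.85362 +0.07134 +0.51599]
  R  [-0.33142 +0.83859 +0.43235]
  R  [-0.40186 -0.54007 +0.73948]
t = (+0.17805, +0.16577, +0.81895) m
tr R = 2.431693; θ = arccos((tr R − 1)/2) = 0.772960 rad = 44.287°
axis k = ((R−Rᵀ)₃₂, (R−Rᵀ)₁₃, (R−Rᵀ)₂₁) / (2 sinθ) = (-0.696317, +0.657239, -0.288408)
rvec = θ·k = (-0.538225, +0.508020, -0.222928)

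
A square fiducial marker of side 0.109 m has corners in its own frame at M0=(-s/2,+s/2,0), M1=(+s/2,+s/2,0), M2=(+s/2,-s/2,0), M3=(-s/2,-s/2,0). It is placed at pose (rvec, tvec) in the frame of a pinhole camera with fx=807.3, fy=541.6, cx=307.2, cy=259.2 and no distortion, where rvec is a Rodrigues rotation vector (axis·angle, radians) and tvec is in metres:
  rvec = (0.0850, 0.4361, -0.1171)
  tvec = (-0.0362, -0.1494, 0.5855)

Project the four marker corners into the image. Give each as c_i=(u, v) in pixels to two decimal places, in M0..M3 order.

c0=(204.16, 179.27) c1=(335.75, 162.81) c2=(315.41, 57.25) c3=(184.04, 81.97)

Intrinsics K: fx=807.3, fy=541.6, cx=307.2, cy=259.2
Marker side s = 0.109 m; corners in marker frame (Z=0):
  M0 = (-0.0545, +0.0545, 0)
  M1 = (+0.0545, +0.0545, 0)
  M2 = (+0.0545, -0.0545, 0)
  M3 = (-0.0545, -0.0545, 0)
rvec = (0.0850, 0.4361, -0.1171), |rvec| = θ = 0.45948 rad = 26.326°
Rodrigues: sinθ=0.44348, 1−cosθ=0.10372; R = I + sinθ·[k]× + (1−cosθ)·[k]×²:
    [+0.89983 +0.13123 +0.41603]
    [-0.09481 +0.98971 -0.10713]
    [-0.42581 +0.05695 +0.90302]
t = (-0.0362, -0.1494, 0.5855) m
M0: Pc = R·M0+t = (-0.07809, -0.09029, +0.61181); u = 807.3·(-0.07809)/0.61181 + 307.2 = 204.1599, v = 541.6·(-0.09029)/0.61181 + 259.2 = 179.2686
M1: Pc = R·M1+t = (+0.01999, -0.10063, +0.56540); u = 807.3·(+0.01999)/0.56540 + 307.2 = 335.7471, v = 541.6·(-0.10063)/0.56540 + 259.2 = 162.8076
M2: Pc = R·M2+t = (+0.00569, -0.20851, +0.55919); u = 807.3·(+0.00569)/0.55919 + 307.2 = 315.4127, v = 541.6·(-0.20851)/0.55919 + 259.2 = 57.2520
M3: Pc = R·M3+t = (-0.09239, -0.19817, +0.60560); u = 807.3·(-0.09239)/0.60560 + 307.2 = 184.0351, v = 541.6·(-0.19817)/0.60560 + 259.2 = 81.9715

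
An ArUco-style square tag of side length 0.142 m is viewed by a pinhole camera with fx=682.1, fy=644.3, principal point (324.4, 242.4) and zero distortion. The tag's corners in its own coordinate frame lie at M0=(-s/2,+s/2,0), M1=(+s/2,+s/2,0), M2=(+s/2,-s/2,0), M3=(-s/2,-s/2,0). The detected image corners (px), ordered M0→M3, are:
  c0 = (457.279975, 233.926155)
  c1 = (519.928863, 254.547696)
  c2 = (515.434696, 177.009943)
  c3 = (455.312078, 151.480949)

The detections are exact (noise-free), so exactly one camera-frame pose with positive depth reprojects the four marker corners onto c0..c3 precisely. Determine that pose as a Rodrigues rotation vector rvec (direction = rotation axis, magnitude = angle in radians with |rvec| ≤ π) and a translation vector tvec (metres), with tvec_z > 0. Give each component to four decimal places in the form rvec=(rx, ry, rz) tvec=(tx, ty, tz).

rvec=(-0.3157, -0.6281, 0.1518) tvec=(0.2532, -0.0633, 1.0551)

Intrinsics K: fx=682.1, fy=644.3, cx=324.4, cy=242.4
Marker side s = 0.142 m; corners in marker frame (Z=0):
  M0 = (-0.0710, +0.0710, 0)
  M1 = (+0.0710, +0.0710, 0)
  M2 = (+0.0710, -0.0710, 0)
  M3 = (-0.0710, -0.0710, 0)
Detected image corners:
  c0 = (457.279975, 233.926155) px
  c1 = (519.928863, 254.547696) px
  c2 = (515.434696, 177.009943) px
  c3 = (455.312078, 151.480949) px
Planar DLT: solve 8×8 A·h = b for H (H[2,2]=1):
  H  [+687.07813 -131.47431 +488.09351]
  H  [+269.83075 +497.85659 +203.76885]
  H  [+0.52359 -0.31738 +1.00000]
B = K⁻¹H; ‖b₁‖=0.947809, ‖b₂‖=0.947809; λ = 2/(‖b₁‖+‖b₂‖) = 1.055065, sign → tz>0 ⇒ λ=+1.055065
r₁ = λ·B[:,0] = (+0.80004,+0.23402,+0.55243); r₂ = λ·B[:,1] = (-0.04411,+0.94124,-0.33485)
r₃ = r₁×r₂ = (-0.59833,+0.24353,+0.76335); SVD([r₁ r₂ r₃]) → R = UVᵀ:
  R  [+0.80004 -0.04411 -0.59833]
  R  [+0.23402 +0.94124 +0.24353]
  R  [+0.55243 -0.33485 +0.76335]
t = (+0.25320, -0.06326, +1.05506) m
tr R = 2.504622; θ = arccos((tr R − 1)/2) = 0.719233 rad = 41.209°
axis k = ((R−Rᵀ)₃₂, (R−Rᵀ)₁₃, (R−Rᵀ)₂₁) / (2 sinθ) = (-0.438959, -0.873360, +0.211088)
rvec = θ·k = (-0.315714, -0.628149, +0.151822)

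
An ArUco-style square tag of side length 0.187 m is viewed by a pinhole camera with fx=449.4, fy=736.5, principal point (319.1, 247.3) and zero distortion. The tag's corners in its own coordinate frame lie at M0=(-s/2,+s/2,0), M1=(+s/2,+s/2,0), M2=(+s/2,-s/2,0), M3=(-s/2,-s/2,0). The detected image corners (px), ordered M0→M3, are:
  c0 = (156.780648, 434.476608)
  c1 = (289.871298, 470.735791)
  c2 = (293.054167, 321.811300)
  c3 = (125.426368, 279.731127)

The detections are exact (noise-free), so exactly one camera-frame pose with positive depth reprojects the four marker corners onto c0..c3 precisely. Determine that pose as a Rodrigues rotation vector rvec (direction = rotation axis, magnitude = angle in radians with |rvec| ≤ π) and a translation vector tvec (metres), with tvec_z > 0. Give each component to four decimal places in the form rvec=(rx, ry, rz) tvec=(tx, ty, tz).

rvec=(0.7475, 0.1147, 0.1143) tvec=(-0.1261, 0.1033, 0.5512)

Intrinsics K: fx=449.4, fy=736.5, cx=319.1, cy=247.3
Marker side s = 0.187 m; corners in marker frame (Z=0):
  M0 = (-0.0935, +0.0935, 0)
  M1 = (+0.0935, +0.0935, 0)
  M2 = (+0.0935, -0.0935, 0)
  M3 = (-0.0935, -0.0935, 0)
Detected image corners:
  c0 = (156.780648, 434.476608) px
  c1 = (289.871298, 470.735791) px
  c2 = (293.054167, 321.811300) px
  c3 = (125.426368, 279.731127) px
Planar DLT: solve 8×8 A·h = b for H (H[2,2]=1):
  H  [+768.56792 +344.30398 +216.29325]
  H  [+164.47862 +1278.86166 +385.27405]
  H  [-0.11464 +1.23907 +1.00000]
B = K⁻¹H; ‖b₁‖=1.814261, ‖b₂‖=1.814261; λ = 2/(‖b₁‖+‖b₂‖) = 0.551189, sign → tz>0 ⇒ λ=+0.551189
r₁ = λ·B[:,0] = (+0.98751,+0.14431,-0.06319); r₂ = λ·B[:,1] = (-0.06265,+0.72776,+0.68296)
r₃ = r₁×r₂ = (+0.14454,-0.67047,+0.72772); SVD([r₁ r₂ r₃]) → R = UVᵀ:
  R  [+0.98751 -0.06265 +0.14454]
  R  [+0.14431 +0.72776 -0.67047]
  R  [-0.06319 +0.68296 +0.72772]
t = (-0.12609, +0.10326, +0.55119) m
tr R = 2.442994; θ = arccos((tr R − 1)/2) = 0.764834 rad = 43.822°
axis k = ((R−Rᵀ)₃₂, (R−Rᵀ)₁₃, (R−Rᵀ)₂₁) / (2 sinθ) = (+0.977325, +0.150002, +0.149450)
rvec = θ·k = (+0.747492, +0.114727, +0.114304)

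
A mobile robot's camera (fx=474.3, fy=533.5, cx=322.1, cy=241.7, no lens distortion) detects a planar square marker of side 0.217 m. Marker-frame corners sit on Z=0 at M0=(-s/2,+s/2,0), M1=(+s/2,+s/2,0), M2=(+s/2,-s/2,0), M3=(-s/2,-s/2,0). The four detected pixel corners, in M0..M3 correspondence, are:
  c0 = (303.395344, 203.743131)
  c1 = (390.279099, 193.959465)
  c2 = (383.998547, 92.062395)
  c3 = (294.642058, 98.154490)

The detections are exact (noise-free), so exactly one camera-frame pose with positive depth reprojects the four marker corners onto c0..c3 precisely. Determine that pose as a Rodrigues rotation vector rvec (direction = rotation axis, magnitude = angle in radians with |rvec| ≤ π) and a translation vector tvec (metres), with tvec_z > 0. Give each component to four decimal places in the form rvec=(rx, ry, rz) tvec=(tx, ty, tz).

Intrinsics K: fx=474.3, fy=533.5, cx=322.1, cy=241.7
Marker side s = 0.217 m; corners in marker frame (Z=0):
  M0 = (-0.1085, +0.1085, 0)
  M1 = (+0.1085, +0.1085, 0)
  M2 = (+0.1085, -0.1085, 0)
  M3 = (-0.1085, -0.1085, 0)
Detected image corners:
  c0 = (303.395344, 203.743131) px
  c1 = (390.279099, 193.959465) px
  c2 = (383.998547, 92.062395) px
  c3 = (294.642058, 98.154490) px
Planar DLT: solve 8×8 A·h = b for H (H[2,2]=1):
  H  [+465.27878 +73.84239 +343.95131]
  H  [-11.29539 +494.75879 +147.55033]
  H  [+0.17275 +0.11458 +1.00000]
B = K⁻¹H; ‖b₁‖=0.886368, ‖b₂‖=0.886368; λ = 2/(‖b₁‖+‖b₂‖) = 1.128200, sign → tz>0 ⇒ λ=+1.128200
r₁ = λ·B[:,0] = (+0.97439,-0.11218,+0.19489); r₂ = λ·B[:,1] = (+0.08786,+0.98771,+0.12927)
r₃ = r₁×r₂ = (-0.20700,-0.10883,+0.97227); SVD([r₁ r₂ r₃]) → R = UVᵀ:
  R  [+0.97439 +0.08786 -0.20700]
  R  [-0.11218 +0.98771 -0.10883]
  R  [+0.19489 +0.12927 +0.97227]
t = (+0.05198, -0.19910, +1.12820) m
tr R = 2.934366; θ = arccos((tr R − 1)/2) = 0.256896 rad = 14.719°
axis k = ((R−Rᵀ)₃₂, (R−Rᵀ)₁₃, (R−Rᵀ)₂₁) / (2 sinθ) = (+0.468548, -0.790881, -0.393662)
rvec = θ·k = (+0.120368, -0.203174, -0.101130)

rvec=(0.1204, -0.2032, -0.1011) tvec=(0.0520, -0.1991, 1.1282)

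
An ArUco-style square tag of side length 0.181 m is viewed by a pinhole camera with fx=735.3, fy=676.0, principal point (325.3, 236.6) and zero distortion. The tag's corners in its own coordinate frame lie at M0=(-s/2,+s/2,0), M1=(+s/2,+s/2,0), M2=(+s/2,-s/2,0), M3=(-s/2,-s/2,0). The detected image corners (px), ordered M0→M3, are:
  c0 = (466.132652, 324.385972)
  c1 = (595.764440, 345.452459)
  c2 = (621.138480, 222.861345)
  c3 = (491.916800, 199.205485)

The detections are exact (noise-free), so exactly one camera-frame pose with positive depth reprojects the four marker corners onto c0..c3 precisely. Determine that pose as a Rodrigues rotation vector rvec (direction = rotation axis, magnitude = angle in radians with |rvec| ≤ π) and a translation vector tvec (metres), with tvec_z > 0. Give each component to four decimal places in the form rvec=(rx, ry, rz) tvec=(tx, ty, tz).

rvec=(0.0153, -0.1106, 0.1856) tvec=(0.2892, 0.0524, 0.9704)

Intrinsics K: fx=735.3, fy=676.0, cx=325.3, cy=236.6
Marker side s = 0.181 m; corners in marker frame (Z=0):
  M0 = (-0.0905, +0.0905, 0)
  M1 = (+0.0905, +0.0905, 0)
  M2 = (+0.0905, -0.0905, 0)
  M3 = (-0.0905, -0.0905, 0)
Detected image corners:
  c0 = (466.132652, 324.385972) px
  c1 = (595.764440, 345.452459) px
  c2 = (621.138480, 222.861345) px
  c3 = (491.916800, 199.205485) px
Planar DLT: solve 8×8 A·h = b for H (H[2,2]=1):
  H  [+777.35072 -138.51840 +544.40302]
  H  [+154.80859 +685.77888 +273.12099]
  H  [+0.11455 +0.00513 +1.00000]
B = K⁻¹H; ‖b₁‖=1.030473, ‖b₂‖=1.030473; λ = 2/(‖b₁‖+‖b₂‖) = 0.970428, sign → tz>0 ⇒ λ=+0.970428
r₁ = λ·B[:,0] = (+0.97675,+0.18333,+0.11116); r₂ = λ·B[:,1] = (-0.18502,+0.98272,+0.00498)
r₃ = r₁×r₂ = (-0.10833,-0.02543,+0.99379); SVD([r₁ r₂ r₃]) → R = UVᵀ:
  R  [+0.97675 -0.18502 -0.10833]
  R  [+0.18333 +0.98272 -0.02543]
  R  [+0.11116 +0.00498 +0.99379]
t = (+0.28917, +0.05243, +0.97043) m
tr R = 2.953259; θ = arccos((tr R − 1)/2) = 0.216620 rad = 12.411°
axis k = ((R−Rᵀ)₃₂, (R−Rᵀ)₁₃, (R−Rᵀ)₂₁) / (2 sinθ) = (+0.070751, -0.510614, +0.856894)
rvec = θ·k = (+0.015326, -0.110609, +0.185620)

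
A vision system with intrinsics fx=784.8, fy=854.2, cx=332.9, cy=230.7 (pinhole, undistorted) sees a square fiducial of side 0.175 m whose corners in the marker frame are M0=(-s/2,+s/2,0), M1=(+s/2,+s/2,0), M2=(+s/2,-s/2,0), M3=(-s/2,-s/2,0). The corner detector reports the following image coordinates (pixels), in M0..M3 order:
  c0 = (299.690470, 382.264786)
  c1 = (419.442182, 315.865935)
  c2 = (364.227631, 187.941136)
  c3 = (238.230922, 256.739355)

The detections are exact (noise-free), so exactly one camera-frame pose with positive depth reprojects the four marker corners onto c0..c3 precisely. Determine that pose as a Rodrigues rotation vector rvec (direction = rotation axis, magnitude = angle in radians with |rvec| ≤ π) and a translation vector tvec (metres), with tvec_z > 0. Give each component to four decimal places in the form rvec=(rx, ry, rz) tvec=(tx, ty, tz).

Intrinsics K: fx=784.8, fy=854.2, cx=332.9, cy=230.7
Marker side s = 0.175 m; corners in marker frame (Z=0):
  M0 = (-0.0875, +0.0875, 0)
  M1 = (+0.0875, +0.0875, 0)
  M2 = (+0.0875, -0.0875, 0)
  M3 = (-0.0875, -0.0875, 0)
Detected image corners:
  c0 = (299.690470, 382.264786) px
  c1 = (419.442182, 315.865935) px
  c2 = (364.227631, 187.941136) px
  c3 = (238.230922, 256.739355) px
Planar DLT: solve 8×8 A·h = b for H (H[2,2]=1):
  H  [+714.03153 +423.40333 +331.29429]
  H  [-375.46125 +802.08352 +287.10457]
  H  [+0.03729 +0.27272 +1.00000]
B = K⁻¹H; ‖b₁‖=1.001399, ‖b₂‖=1.001399; λ = 2/(‖b₁‖+‖b₂‖) = 0.998603, sign → tz>0 ⇒ λ=+0.998603
r₁ = λ·B[:,0] = (+0.89276,-0.44899,+0.03723); r₂ = λ·B[:,1] = (+0.42323,+0.86412,+0.27234)
r₃ = r₁×r₂ = (-0.15445,-0.22738,+0.96148); SVD([r₁ r₂ r₃]) → R = UVᵀ:
  R  [+0.89276 +0.42323 -0.15445]
  R  [-0.44899 +0.86412 -0.22738]
  R  [+0.03723 +0.27234 +0.96148]
t = (-0.00204, +0.06594, +0.99860) m
tr R = 2.718364; θ = arccos((tr R − 1)/2) = 0.537128 rad = 30.775°
axis k = ((R−Rᵀ)₃₂, (R−Rᵀ)₁₃, (R−Rᵀ)₂₁) / (2 sinθ) = (+0.488322, -0.187314, -0.852323)
rvec = θ·k = (+0.262291, -0.100611, -0.457806)

rvec=(0.2623, -0.1006, -0.4578) tvec=(-0.0020, 0.0659, 0.9986)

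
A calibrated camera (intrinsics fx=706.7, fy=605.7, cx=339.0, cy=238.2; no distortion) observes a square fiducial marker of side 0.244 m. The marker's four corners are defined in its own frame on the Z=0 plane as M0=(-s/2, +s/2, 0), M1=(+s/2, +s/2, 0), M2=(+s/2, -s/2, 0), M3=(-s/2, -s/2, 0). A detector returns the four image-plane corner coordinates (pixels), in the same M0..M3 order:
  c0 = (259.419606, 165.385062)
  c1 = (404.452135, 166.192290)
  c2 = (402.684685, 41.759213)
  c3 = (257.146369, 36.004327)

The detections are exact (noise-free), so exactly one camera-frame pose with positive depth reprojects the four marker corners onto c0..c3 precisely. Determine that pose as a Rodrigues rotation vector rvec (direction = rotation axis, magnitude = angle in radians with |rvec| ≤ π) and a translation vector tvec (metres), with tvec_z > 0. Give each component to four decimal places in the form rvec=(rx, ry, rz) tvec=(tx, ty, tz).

Intrinsics K: fx=706.7, fy=605.7, cx=339.0, cy=238.2
Marker side s = 0.244 m; corners in marker frame (Z=0):
  M0 = (-0.1220, +0.1220, 0)
  M1 = (+0.1220, +0.1220, 0)
  M2 = (+0.1220, -0.1220, 0)
  M3 = (-0.1220, -0.1220, 0)
Detected image corners:
  c0 = (259.419606, 165.385062) px
  c1 = (404.452135, 166.192290) px
  c2 = (402.684685, 41.759213) px
  c3 = (257.146369, 36.004327) px
Planar DLT: solve 8×8 A·h = b for H (H[2,2]=1):
  H  [+648.20301 +12.24764 +332.34047]
  H  [+29.75137 +521.14618 +102.46042]
  H  [+0.15947 +0.01205 +1.00000]
B = K⁻¹H; ‖b₁‖=0.855827, ‖b₂‖=0.855827; λ = 2/(‖b₁‖+‖b₂‖) = 1.168460, sign → tz>0 ⇒ λ=+1.168460
r₁ = λ·B[:,0] = (+0.98236,-0.01588,+0.18633); r₂ = λ·B[:,1] = (+0.01350,+0.99981,+0.01408)
r₃ = r₁×r₂ = (-0.18652,-0.01132,+0.98239); SVD([r₁ r₂ r₃]) → R = UVᵀ:
  R  [+0.98236 +0.01350 -0.18652]
  R  [-0.01588 +0.99981 -0.01132]
  R  [+0.18633 +0.01408 +0.98239]
t = (-0.01101, -0.26186, +1.16846) m
tr R = 2.964554; θ = arccos((tr R − 1)/2) = 0.188551 rad = 10.803°
axis k = ((R−Rᵀ)₃₂, (R−Rᵀ)₁₃, (R−Rᵀ)₂₁) / (2 sinθ) = (+0.067749, -0.994619, -0.078375)
rvec = θ·k = (+0.012774, -0.187537, -0.014778)

rvec=(0.0128, -0.1875, -0.0148) tvec=(-0.0110, -0.2619, 1.1685)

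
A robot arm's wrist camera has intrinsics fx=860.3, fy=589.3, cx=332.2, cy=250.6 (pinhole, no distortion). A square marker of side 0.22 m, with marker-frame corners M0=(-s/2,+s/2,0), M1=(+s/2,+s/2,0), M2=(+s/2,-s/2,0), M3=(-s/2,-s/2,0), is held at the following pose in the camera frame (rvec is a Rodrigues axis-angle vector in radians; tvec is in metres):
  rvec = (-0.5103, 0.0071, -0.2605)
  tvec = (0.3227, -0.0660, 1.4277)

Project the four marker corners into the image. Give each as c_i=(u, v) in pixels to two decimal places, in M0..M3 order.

c0=(485.16, 273.75) c1=(616.29, 250.23) c2=(564.82, 177.00) c3=(442.71, 198.19)

Intrinsics K: fx=860.3, fy=589.3, cx=332.2, cy=250.6
Marker side s = 0.22 m; corners in marker frame (Z=0):
  M0 = (-0.1100, +0.1100, 0)
  M1 = (+0.1100, +0.1100, 0)
  M2 = (+0.1100, -0.1100, 0)
  M3 = (-0.1100, -0.1100, 0)
rvec = (-0.5103, 0.0071, -0.2605), |rvec| = θ = 0.57299 rad = 32.830°
Rodrigues: sinθ=0.54215, 1−cosθ=0.15972; R = I + sinθ·[k]× + (1−cosθ)·[k]×²:
    [+0.96696 +0.24472 +0.07139]
    [-0.24824 +0.84031 +0.48193]
    [+0.05795 -0.48373 +0.87330]
t = (0.3227, -0.0660, 1.4277) m
M0: Pc = R·M0+t = (+0.24325, +0.05374, +1.36812); u = 860.3·(+0.24325)/1.36812 + 332.2 = 485.1625, v = 589.3·(+0.05374)/1.36812 + 250.6 = 273.7481
M1: Pc = R·M1+t = (+0.45598, -0.00087, +1.38086); u = 860.3·(+0.45598)/1.38086 + 332.2 = 616.2856, v = 589.3·(-0.00087)/1.38086 + 250.6 = 250.2277
M2: Pc = R·M2+t = (+0.40215, -0.18574, +1.48728); u = 860.3·(+0.40215)/1.48728 + 332.2 = 564.8167, v = 589.3·(-0.18574)/1.48728 + 250.6 = 177.0050
M3: Pc = R·M3+t = (+0.18942, -0.13113, +1.47454); u = 860.3·(+0.18942)/1.47454 + 332.2 = 442.7121, v = 589.3·(-0.13113)/1.47454 + 250.6 = 198.1947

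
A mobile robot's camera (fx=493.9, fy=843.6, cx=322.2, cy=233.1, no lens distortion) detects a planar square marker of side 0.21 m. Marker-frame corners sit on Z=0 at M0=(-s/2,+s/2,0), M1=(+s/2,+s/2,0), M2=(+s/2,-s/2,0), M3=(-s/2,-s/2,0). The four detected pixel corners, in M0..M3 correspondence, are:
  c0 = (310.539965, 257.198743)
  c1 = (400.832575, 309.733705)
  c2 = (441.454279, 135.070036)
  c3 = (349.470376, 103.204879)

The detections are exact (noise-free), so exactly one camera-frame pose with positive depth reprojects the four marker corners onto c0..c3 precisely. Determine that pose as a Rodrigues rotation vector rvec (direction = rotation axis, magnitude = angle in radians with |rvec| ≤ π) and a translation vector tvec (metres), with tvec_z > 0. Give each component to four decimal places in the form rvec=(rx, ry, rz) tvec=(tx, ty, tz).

rvec=(-0.2642, 0.5448, 0.3490) tvec=(0.1009, -0.0398, 0.9763)

Intrinsics K: fx=493.9, fy=843.6, cx=322.2, cy=233.1
Marker side s = 0.21 m; corners in marker frame (Z=0):
  M0 = (-0.1050, +0.1050, 0)
  M1 = (+0.1050, +0.1050, 0)
  M2 = (+0.1050, -0.1050, 0)
  M3 = (-0.1050, -0.1050, 0)
Detected image corners:
  c0 = (310.539965, 257.198743) px
  c1 = (400.832575, 309.733705) px
  c2 = (441.454279, 135.070036) px
  c3 = (349.470376, 103.204879) px
Planar DLT: solve 8×8 A·h = b for H (H[2,2]=1):
  H  [+224.10824 -247.61390 +373.22451]
  H  [+87.61914 +748.30613 +198.72093]
  H  [-0.55901 -0.15560 +1.00000]
B = K⁻¹H; ‖b₁‖=1.024229, ‖b₂‖=1.024229; λ = 2/(‖b₁‖+‖b₂‖) = 0.976344, sign → tz>0 ⇒ λ=+0.976344
r₁ = λ·B[:,0] = (+0.79907,+0.25222,-0.54578); r₂ = λ·B[:,1] = (-0.39038,+0.90803,-0.15192)
r₃ = r₁×r₂ = (+0.45727,+0.33446,+0.82404); SVD([r₁ r₂ r₃]) → R = UVᵀ:
  R  [+0.79907 -0.39038 +0.45727]
  R  [+0.25222 +0.90803 +0.33446]
  R  [-0.54578 -0.15192 +0.82404]
t = (+0.10087, -0.03979, +0.97634) m
tr R = 2.531138; θ = arccos((tr R − 1)/2) = 0.698871 rad = 40.042°
axis k = ((R−Rᵀ)₃₂, (R−Rᵀ)₁₃, (R−Rᵀ)₂₁) / (2 sinθ) = (-0.378003, +0.779555, +0.499408)
rvec = θ·k = (-0.264175, +0.544808, +0.349022)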